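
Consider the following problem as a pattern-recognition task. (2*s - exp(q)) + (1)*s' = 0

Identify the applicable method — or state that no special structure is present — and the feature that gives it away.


Verdict: a linear integrating factor — arrange it as s' + 2·s = (the forcing term) and the integrating factor does the rest.


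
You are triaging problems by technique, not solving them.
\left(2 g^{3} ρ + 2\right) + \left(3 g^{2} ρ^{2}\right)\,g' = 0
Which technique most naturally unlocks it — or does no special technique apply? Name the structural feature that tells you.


Best approach: the exact-equation method — check exactness first: here it holds (2 g^{3} ρ + 2, 3 g^{2} ρ^{2} have matching cross partials), so no integrating factor is needed.


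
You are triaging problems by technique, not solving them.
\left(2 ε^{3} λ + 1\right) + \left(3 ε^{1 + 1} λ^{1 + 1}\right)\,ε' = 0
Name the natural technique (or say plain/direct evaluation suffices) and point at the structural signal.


Best approach: the exact-equation method — equality of cross partials is the green light — assemble the potential function term by term.


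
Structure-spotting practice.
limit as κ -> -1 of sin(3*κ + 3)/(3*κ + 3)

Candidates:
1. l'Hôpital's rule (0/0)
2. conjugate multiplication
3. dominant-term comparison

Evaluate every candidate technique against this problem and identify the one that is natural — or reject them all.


Technique: l'Hôpital's rule (0/0) — both numerator and denominator vanish at -1: the genuine 0/0 indeterminate that l'Hôpital exists for. One could equally expand both pieces locally and compare leading terms; the rule does that in one stroke.
- l'Hôpital's rule (0/0) — yes, a natural case for it.
- conjugate multiplication: there are no radicals in tension whose conjugate would simplify matters.
- dominant-term comparison: no dominant-degree comparison decides it.


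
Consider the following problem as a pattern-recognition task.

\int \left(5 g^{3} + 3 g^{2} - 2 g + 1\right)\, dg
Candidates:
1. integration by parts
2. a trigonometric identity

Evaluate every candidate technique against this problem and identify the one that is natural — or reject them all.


Method: no special technique — a term-by-term power-rule job in g; no substitution or rearrangement earns its keep here.
- integration by parts: parts would only shuffle a directly integrable integrand.
- a trigonometric identity: no sine or cosine appears, so there is nothing for a trigonometric identity to act on.


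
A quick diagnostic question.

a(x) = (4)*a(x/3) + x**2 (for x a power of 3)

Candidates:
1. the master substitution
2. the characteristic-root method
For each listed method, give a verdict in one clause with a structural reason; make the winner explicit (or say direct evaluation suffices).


Technique: the master substitution — divide-the-index recursion (x/3 inside the call) straightens out once the index is rewritten as 3^m.
- the master substitution — applies; the problem has the shape this method handles.
- the characteristic-root method — the recursion divides its index rather than shifting it — outside the constant-shift family the root method covers.


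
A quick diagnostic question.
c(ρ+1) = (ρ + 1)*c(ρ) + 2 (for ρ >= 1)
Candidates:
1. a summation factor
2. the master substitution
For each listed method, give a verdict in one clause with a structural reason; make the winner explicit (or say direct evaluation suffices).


Best approach: a summation factor — first-order linear but the coefficient ρ + 1 moves with the index — divide by the cumulative product and telescope.
- a summation factor: yes — fits the structure here.
- the master substitution — there is no divide-the-index recursive argument.


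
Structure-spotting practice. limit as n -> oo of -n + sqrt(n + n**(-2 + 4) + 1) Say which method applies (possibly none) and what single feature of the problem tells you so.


Technique: conjugate multiplication — the ∞ − ∞ radical form is the exact trigger for the conjugate maneuver.


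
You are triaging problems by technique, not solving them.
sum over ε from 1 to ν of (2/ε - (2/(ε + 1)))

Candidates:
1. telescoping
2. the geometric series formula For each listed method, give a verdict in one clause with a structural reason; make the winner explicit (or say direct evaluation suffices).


Technique: telescoping — spot the paired structure — each term adds 2/ε and subtracts its successor value, which the next term restores: the definition of a telescoping chain.
- telescoping — yes, a natural case for it.
- the geometric series formula — there is no constant term-to-term ratio.


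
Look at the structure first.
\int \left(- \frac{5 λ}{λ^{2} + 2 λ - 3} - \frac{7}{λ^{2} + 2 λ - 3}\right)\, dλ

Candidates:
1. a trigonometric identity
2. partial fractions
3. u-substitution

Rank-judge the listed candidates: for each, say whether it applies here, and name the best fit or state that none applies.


Technique: partial fractions — the integrand is a proper rational function and its denominator λ^{2} + 2 λ - 3 factors into distinct pieces, so it splits into simple fractions.
- a trigonometric identity: with no trigonometric functions present, identity rewriting has no target.
- partial fractions — applies; the problem has the shape this method handles.
- u-substitution: no subexpression of the integrand pairs with its own derivative as a factor — individual terms may offer their own substitutions, but any change of variable covering the whole integral would have to be constructed from outside the expression.


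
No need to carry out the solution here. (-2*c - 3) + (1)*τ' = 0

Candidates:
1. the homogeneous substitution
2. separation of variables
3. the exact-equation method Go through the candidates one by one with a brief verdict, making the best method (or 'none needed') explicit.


Technique: no special technique — solved for the derivative, no τ appears — this is antidifferentiation in c wearing ODE clothing.
- the homogeneous substitution — the slope changes under joint rescaling, failing the degree-zero test.
- separation of variables — with no unknown in the slope, separating variables is a formality — the equation integrates directly.
- the exact-equation method — with the unknown absent from both coefficients, the cross-partial test holds emptily — nothing for the exact method to work on.


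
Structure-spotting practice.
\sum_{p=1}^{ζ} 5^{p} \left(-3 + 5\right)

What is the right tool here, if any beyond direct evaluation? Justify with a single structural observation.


Verdict: the geometric series formula — check a ratio of consecutive terms: it is 5, independent of the index, so the geometric formula closes the sum.


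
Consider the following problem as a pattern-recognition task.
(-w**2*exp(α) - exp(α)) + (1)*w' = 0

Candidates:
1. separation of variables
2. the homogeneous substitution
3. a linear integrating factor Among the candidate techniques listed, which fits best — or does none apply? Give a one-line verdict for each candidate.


Method: separation of variables — solved for the derivative, the right side splits multiplicatively into a function of each variable alone — divide and integrate each side.
- separation of variables: yes — fits the structure here.
- the homogeneous substitution — the slope changes under joint rescaling, failing the degree-zero test.
- a linear integrating factor — a nonlinear term in the unknown puts this outside the integrating-factor template.


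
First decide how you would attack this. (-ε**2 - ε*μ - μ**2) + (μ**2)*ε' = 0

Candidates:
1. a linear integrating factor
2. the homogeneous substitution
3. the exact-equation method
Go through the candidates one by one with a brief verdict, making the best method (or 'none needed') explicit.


Best approach: the homogeneous substitution — the slope's numerator and denominator have matching total degree, so it depends only on ε/μ and the ratio substitution collapses it.
- a linear integrating factor — the unknown enters nonlinearly (through a power, a denominator, or a transcendental function), which the linear integrating-factor recipe cannot absorb as-is — any repair would come from a preliminary substitution, not the factor.
- the homogeneous substitution — yes, a natural case for it.
- the exact-equation method — the cross partial derivatives disagree, so no single potential exists.


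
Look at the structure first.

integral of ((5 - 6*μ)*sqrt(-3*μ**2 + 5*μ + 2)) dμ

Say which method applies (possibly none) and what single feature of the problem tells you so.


Verdict: u-substitution — collected, the integrand has one factor that is, up to a constant, the derivative of an inner expression the rest depends on — substitute for that inner expression.


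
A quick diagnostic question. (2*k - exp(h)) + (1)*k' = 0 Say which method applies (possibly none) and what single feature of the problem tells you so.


Method: a linear integrating factor — the equation is linear in k with coefficient 2; multiplying by the integrating factor exp(∫2) makes the left side a perfect derivative.


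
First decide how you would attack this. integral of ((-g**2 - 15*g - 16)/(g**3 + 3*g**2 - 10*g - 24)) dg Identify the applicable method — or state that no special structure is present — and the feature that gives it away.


Method: partial fractions — break g**3 + 3*g**2 - 10*g - 24 into its roots and the integral splits into logarithm-sized bites.


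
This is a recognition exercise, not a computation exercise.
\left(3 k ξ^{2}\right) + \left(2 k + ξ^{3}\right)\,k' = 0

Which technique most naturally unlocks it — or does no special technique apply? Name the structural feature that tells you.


Best approach: the exact-equation method — equality of cross partials is the green light — assemble the potential function term by term.


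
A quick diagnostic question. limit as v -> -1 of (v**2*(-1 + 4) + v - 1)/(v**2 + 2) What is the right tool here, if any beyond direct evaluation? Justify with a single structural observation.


Method: no special technique — the expression is continuous at -1 — substitute and evaluate; no indeterminate form appears.


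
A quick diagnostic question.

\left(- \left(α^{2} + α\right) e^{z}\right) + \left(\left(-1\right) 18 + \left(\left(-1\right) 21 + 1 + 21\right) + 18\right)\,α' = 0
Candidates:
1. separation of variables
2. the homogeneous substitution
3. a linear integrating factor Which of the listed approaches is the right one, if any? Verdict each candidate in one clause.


Diagnosis: separation of variables — a product of single-variable factors, e^{z} and α^{2} + α — the textbook separable form. A Bernoulli substitution applies to this equation as given; separation takes the same equation in its displayed form.
- separation of variables — applicable, and directly so.
- the homogeneous substitution: the slope is not a function of the ratio of the variables alone.
- a linear integrating factor: a nonlinear term in the unknown puts this outside the integrating-factor template.


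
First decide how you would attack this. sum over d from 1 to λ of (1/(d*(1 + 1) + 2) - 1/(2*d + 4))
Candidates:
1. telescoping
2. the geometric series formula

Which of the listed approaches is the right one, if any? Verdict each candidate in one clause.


Method: telescoping — spot the paired structure — each term adds 1/(d*(1 + 1) + 2) and subtracts its successor value, which the next term restores: the definition of a telescoping chain.
- telescoping: applies; the problem has the shape this method handles.
- the geometric series formula: dividing successive terms gives an index-dependent quantity, not a constant.


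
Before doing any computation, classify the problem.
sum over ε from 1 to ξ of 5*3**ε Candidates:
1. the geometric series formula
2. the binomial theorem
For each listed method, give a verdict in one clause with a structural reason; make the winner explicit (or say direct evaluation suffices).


Technique: the geometric series formula — each term is 3 times the previous one, so the geometric-series formula applies directly.
- the geometric series formula: applicable, and directly so.
- the binomial theorem — there is no sum-raised-to-a-power identity hiding in these terms.


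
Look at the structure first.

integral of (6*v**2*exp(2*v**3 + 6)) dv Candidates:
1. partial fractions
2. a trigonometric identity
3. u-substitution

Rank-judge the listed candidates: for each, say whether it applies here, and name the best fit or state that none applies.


Method: u-substitution — viewed as a product, the integrand is a composition evaluated at 2*v**3 + 6 times (a constant multiple of) that inner expression's derivative, so u = 2*v**3 + 6 makes it elementary.
- partial fractions: the expression is not a ratio of polynomials that decomposes further.
- a trigonometric identity — there is no trigonometric structure at all — the integrand carries no sine or cosine to rewrite.
- u-substitution — yes, a natural case for it.


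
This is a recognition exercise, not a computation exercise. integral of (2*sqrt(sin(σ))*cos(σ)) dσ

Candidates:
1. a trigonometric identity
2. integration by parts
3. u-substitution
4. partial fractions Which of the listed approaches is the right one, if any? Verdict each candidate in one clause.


Technique: u-substitution — everything non-trivial happens through the inner expression sin(σ), and its derivative accounts for the remaining factor up to a constant, so set u = sin(σ).
- a trigonometric identity — no identity rewrites this into an easier trigonometric form.
- integration by parts — there is no nonconstant-polynomial-times-kernel split with an exp, sine, cosine (degree-1 argument), or logarithm partner.
- u-substitution: a fit — the right tool for this form.
- partial fractions — the expression is not a ratio of polynomials that decomposes further.


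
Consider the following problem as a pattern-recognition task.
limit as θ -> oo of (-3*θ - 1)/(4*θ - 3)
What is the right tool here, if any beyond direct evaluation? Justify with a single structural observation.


Verdict: dominant-term comparison — at large θ only the top-degree terms survive; compare the leading terms and the limit falls out. Differentiating the expression as a single quotient would eventually settle it as well; matching dominant growth settles it immediately.


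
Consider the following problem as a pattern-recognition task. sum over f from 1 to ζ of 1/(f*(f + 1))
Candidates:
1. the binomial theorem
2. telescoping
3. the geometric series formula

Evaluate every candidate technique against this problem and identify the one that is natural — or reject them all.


Best approach: telescoping — the summand 1/(f*(f + 1)) decomposes into fractions whose poles differ by an integer shift — the series collapses.
- the binomial theorem: no binomial coefficients pair up with complementary powers here.
- telescoping — yes, a natural case for it.
- the geometric series formula — no single multiplier carries one term to the next throughout the sum.


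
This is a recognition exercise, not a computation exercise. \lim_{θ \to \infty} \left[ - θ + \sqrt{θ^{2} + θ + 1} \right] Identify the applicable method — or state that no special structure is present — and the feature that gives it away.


Verdict: conjugate multiplication — two divergent pieces with a minus sign between them and a radical in the mix: rationalize \sqrt{θ^{2} + θ + 1} - θ before any limit law applies.


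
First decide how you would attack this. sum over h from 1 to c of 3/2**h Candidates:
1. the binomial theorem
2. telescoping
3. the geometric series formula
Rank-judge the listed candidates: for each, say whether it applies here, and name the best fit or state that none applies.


Best approach: the geometric series formula — consecutive terms stand in a fixed index-free ratio — the geometric sum formula closes it.
- the binomial theorem — the terms lack the binomial-coefficient-weighted complementary-power pattern of an expansion.
- telescoping — the summand is not presented as a shifted difference — a telescoping rewrite may exist, but the displayed structure does not offer one.
- the geometric series formula — applies; the problem has the shape this method handles.


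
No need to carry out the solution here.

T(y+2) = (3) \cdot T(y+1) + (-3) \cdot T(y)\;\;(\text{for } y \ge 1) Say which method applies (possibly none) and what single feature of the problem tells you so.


Method: the characteristic-root method — fixed numeric weights on consecutive terms and no forcing term added: the root method in its home territory.


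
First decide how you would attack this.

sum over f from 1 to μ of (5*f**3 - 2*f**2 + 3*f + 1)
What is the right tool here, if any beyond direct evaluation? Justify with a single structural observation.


Technique: no special technique — this is bookkeeping, not technique: standard formulas for sums of constant-multiple powers of f apply termwise.


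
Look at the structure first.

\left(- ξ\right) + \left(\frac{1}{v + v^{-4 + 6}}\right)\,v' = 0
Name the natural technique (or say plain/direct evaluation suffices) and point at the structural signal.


Diagnosis: separation of variables — solved for the derivative, the right side factors as ξ times (v + v^{-4 + 6}) — all ξ-dependence separates from all v-dependence. This doubles as a Bernoulli equation in the unknown as written; dividing and integrating works on it directly.


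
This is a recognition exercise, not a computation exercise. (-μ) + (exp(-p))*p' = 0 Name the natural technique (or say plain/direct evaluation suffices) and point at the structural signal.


Diagnosis: separation of variables — all dependence on the two variables factors apart, the defining separable shape. The cross-partial test also passes here (vacuously, each side single-variable); the potential-function route would work, separation is simply more immediate.


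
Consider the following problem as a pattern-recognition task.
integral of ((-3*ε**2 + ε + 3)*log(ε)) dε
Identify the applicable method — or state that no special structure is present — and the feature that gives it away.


Diagnosis: integration by parts — the presence of log(ε) against a polynomial factor is the standard differentiate-the-log setup.


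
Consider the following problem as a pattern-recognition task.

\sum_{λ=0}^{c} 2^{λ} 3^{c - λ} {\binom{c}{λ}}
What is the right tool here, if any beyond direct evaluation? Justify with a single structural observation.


Diagnosis: the binomial theorem — terms weighting {\binom{c}{λ}} against matched powers of 2 and 3 reassemble into (2 + 3)^c by the binomial theorem.


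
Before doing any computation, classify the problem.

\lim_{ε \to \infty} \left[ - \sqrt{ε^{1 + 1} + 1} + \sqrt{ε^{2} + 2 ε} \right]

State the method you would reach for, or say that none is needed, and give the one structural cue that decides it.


Verdict: conjugate multiplication — turning the difference into a conjugate-rationalized ratio makes the limit readable.


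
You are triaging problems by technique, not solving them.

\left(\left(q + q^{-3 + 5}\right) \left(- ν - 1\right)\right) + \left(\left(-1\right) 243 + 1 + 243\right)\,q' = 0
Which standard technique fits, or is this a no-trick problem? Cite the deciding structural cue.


Best approach: separation of variables — one side of the product carries the independent variable, the other the unknown — the textbook separation shape. Rearranged, this also fits the Bernoulli template directly; separation reads the product structure as given.


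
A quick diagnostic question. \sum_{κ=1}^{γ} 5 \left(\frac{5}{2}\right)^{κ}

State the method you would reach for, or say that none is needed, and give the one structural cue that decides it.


Method: the geometric series formula — consecutive terms stand in a fixed index-free ratio — the geometric sum formula closes it.


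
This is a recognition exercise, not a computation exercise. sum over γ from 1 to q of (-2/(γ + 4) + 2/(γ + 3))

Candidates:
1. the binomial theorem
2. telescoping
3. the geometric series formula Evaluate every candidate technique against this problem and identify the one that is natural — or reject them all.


Technique: telescoping — a difference of consecutive values of one function (2/(γ + 3) at one index and the next) — telescoping by construction.
- the binomial theorem: there is no pair of bases whose matched powers would reassemble into a single binomial power.
- telescoping: a fit — the right tool for this form.
- the geometric series formula — the term-to-term ratio changes with the index, so the geometric formula cannot close it.


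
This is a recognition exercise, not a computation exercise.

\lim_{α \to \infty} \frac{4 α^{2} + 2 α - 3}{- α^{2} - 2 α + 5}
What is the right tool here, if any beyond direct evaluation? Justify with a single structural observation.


Best approach: dominant-term comparison — growth-rate triage: the leading powers of α decide the limit, everything else is noise. Viewed as a single quotient this is an ∞/∞ form — an at-infinity application of l'Hôpital's rule would also resolve it; comparing leading growth reads the answer without differentiating.


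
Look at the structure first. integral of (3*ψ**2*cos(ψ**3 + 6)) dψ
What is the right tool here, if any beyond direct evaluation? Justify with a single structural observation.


Method: u-substitution — viewed as a product, the integrand is a composition evaluated at ψ**3 + 6 times (a constant multiple of) that inner expression's derivative, so u = ψ**3 + 6 makes it elementary.


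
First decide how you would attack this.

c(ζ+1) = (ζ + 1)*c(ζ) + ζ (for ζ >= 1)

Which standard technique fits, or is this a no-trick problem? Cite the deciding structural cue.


Method: a summation factor — first-order, linear, moving coefficient ζ + 1: the discrete analogue of an integrating factor handles it.


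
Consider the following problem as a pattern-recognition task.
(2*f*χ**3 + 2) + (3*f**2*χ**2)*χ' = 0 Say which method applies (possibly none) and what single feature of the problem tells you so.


Verdict: the exact-equation method — 2*f*χ**3 + 2 and 3*f**2*χ**2 pass the exactness check on the nose, so no integrating factor in f or χ is needed at all.


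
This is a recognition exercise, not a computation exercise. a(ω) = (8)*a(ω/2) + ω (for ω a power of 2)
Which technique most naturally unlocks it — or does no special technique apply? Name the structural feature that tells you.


Method: the master substitution — a divide-and-conquer shape: argument ω/2, so change variables with ω = 2^m and solve the linear version.


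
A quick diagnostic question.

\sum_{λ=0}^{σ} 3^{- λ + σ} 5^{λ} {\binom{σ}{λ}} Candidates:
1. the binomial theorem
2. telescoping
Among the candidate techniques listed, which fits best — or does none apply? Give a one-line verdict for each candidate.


Method: the binomial theorem — {\binom{σ}{λ}} weighting matched powers of 5 and 3 is the expanded form of (5 + 3)^σ — fold it back up.
- the binomial theorem: applicable, and directly so.
- telescoping — computed from the summand as displayed, the partial sums build up without the pairwise collapse telescoping exploits.


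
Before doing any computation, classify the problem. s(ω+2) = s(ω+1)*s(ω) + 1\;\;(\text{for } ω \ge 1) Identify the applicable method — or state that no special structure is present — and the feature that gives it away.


Technique: no special technique — nonlinear feedback in the recursion rules out every root- or factor-based technique.


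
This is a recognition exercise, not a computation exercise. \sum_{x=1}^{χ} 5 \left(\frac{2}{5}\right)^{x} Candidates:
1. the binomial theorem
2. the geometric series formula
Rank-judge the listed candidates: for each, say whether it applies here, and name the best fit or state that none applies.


Best approach: the geometric series formula — term-over-term division gives \frac{2}{5} every time — index-free ratio, geometric sum formula applies.
- the binomial theorem — there is no sum-raised-to-a-power identity hiding in these terms.
- the geometric series formula — a fit — the right tool for this form.


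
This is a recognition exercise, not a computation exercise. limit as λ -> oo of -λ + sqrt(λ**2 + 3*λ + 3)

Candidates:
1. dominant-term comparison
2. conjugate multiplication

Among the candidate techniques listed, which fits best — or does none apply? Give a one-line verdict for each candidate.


Diagnosis: conjugate multiplication — the difference sqrt(λ**2 + 3*λ + 3) - λ is an ∞ − ∞ stalemate; its conjugate partner breaks the tie.
- dominant-term comparison — no ranking of term growth rates resolves the limit here.
- conjugate multiplication — applicable, and directly so.


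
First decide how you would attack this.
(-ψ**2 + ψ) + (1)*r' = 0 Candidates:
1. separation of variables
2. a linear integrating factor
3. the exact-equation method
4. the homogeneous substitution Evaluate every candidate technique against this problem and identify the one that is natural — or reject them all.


Method: no special technique — solved for the derivative, no r appears — this is antidifferentiation in ψ wearing ODE clothing.
- separation of variables — separation is only trivially available — with the unknown absent from the slope this is a direct integration, not a separation problem.
- a linear integrating factor — the linear template holds only trivially here (the unknown is absent, so the coefficient is zero) — the method is not the natural label.
- the exact-equation method: with the unknown absent from both coefficients, the cross-partial test holds emptily — nothing for the exact method to work on.
- the homogeneous substitution: the slope does not depend on the ratio of the variables alone.


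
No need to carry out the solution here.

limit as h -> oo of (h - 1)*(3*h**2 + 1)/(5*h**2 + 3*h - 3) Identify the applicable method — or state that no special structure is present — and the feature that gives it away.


Technique: dominant-term comparison — divide by the highest power of h present: lower-order terms vanish and the dominant ratio remains. As a single quotient, the ∞/∞ shape would yield to repeated differentiation as well — the growth comparison gets there in one look.


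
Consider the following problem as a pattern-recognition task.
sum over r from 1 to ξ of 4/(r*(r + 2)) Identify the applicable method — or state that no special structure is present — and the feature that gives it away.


Method: telescoping — 4/(r*(r + 2)) is a collapsed telescope: expand it into simple fractions to see the cancellation.


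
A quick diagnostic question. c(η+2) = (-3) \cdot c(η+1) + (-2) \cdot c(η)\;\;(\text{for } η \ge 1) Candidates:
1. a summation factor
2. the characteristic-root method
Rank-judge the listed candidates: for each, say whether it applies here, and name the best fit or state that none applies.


Best approach: the characteristic-root method — constant coefficients and linearity mean the ansatz r^η reduces it to solving the characteristic polynomial.
- a summation factor — a summation factor telescopes one-step recursions; this one carries higher-order memory.
- the characteristic-root method — yes, a natural case for it.


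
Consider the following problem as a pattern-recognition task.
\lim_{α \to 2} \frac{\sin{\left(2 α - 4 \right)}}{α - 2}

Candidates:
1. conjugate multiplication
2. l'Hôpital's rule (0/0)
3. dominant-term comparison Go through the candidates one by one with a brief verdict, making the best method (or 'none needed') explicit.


Diagnosis: l'Hôpital's rule (0/0) — plug in 2: top and bottom both hit zero, so differentiate each and retry. A local series expansion at the point resolves it as well; the rule is the packaged version of that step.
- conjugate multiplication: multiplying by a conjugate would not remove any indeterminacy here.
- l'Hôpital's rule (0/0) — a fit — the right tool for this form.
- dominant-term comparison — no dominant-degree comparison decides it.


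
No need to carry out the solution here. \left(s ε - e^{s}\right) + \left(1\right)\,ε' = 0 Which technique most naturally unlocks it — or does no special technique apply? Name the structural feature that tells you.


Best approach: a linear integrating factor — ε enters only linearly with coefficient s; multiply by exp of the integral of s and the left side becomes one derivative.


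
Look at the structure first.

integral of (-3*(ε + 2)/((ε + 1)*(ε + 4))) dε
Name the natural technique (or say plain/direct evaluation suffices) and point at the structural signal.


Technique: partial fractions — the bottom factors while the top stays lower-degree — split into simple fractions and integrate piece by piece.


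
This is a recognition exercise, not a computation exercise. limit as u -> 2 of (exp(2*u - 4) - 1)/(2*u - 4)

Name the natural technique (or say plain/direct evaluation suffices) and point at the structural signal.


Verdict: l'Hôpital's rule (0/0) — numerator and denominator both vanish at 2 — a genuine 0/0 form, which is exactly when l'Hôpital applies. One could equally expand both pieces locally and compare leading terms; the rule does that in one stroke.


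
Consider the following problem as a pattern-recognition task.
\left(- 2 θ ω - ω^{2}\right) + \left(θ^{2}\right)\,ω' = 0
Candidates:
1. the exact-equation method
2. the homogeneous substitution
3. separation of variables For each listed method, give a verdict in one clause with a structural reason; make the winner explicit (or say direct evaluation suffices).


Diagnosis: the homogeneous substitution — the slope is degree-zero homogeneous: the ratio substitution v = ω/θ collapses it. This doubles as a Bernoulli equation in the unknown as written; the homogeneous route needs no setup at all.
- the exact-equation method: exactness fails on the nose — the mixed partials do not match.
- the homogeneous substitution: yes, a natural case for it.
- separation of variables: no algebra isolates the independent variable on one side and the unknown on the other.


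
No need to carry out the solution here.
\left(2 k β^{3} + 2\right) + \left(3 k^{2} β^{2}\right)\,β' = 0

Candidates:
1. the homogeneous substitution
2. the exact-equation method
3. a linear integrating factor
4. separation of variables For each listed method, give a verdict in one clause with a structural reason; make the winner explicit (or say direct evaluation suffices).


Diagnosis: the exact-equation method — the compatibility test passes: the β-derivative of 2 k β^{3} + 2 matches the k-derivative of 3 k^{2} β^{2}, so integrate a potential.
- the homogeneous substitution: the slope does not depend on the ratio of the variables alone.
- the exact-equation method: a fit — the right tool for this form.
- a linear integrating factor — a nonlinear term in the unknown puts this outside the integrating-factor template.
- separation of variables — no division isolates the independent variable from the unknown.


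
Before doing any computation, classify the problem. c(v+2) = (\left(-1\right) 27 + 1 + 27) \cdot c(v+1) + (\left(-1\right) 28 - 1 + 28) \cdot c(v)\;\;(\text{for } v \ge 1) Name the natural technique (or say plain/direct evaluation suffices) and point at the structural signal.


Technique: the characteristic-root method — the recurrence is linear and homogeneous with constant coefficients, so the ansatz r^v turns it into a polynomial equation for r.


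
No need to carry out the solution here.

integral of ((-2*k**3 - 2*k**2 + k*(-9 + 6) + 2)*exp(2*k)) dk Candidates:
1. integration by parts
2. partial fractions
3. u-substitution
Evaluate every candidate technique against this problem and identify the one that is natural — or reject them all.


Diagnosis: integration by parts — a polynomial (-2*k**3 - 2*k**2 + k*(-9 + 6) + 2) against the kernel exp(2*k) is the signature bounded-ladder case for integration by parts.
- integration by parts — yes — fits the structure here.
- partial fractions — there is no rational-function structure to decompose.
- u-substitution: no subexpression of the integrand serves as a whole-integral substitution inner — individual terms may offer their own, but none carries its derivative as a factor of the full integrand; a working change of variable would have to be constructed from outside the expression.


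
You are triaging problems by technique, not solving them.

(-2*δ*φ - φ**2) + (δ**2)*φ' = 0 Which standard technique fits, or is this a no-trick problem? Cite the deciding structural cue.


Technique: the homogeneous substitution — scaling δ and φ together leaves the slope fixed — it depends only on φ/δ, so substitute the ratio. Rearranged, this also fits the Bernoulli template directly; the homogeneous substitution reads the structure without the rearrangement.


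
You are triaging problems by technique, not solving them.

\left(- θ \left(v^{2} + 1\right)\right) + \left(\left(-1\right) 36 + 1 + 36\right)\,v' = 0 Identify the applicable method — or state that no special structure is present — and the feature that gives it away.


Method: separation of variables — separating collects all v-dependence with the derivative and leaves all θ-dependence opposite: variables separate.


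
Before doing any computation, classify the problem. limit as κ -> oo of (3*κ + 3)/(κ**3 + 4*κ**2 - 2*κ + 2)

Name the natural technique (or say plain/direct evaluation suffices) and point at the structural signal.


Verdict: dominant-term comparison — at large κ only the top-degree terms survive; compare the leading terms and the limit falls out. Viewed as a single quotient this is an ∞/∞ form — an at-infinity application of l'Hôpital's rule would also resolve it; comparing leading growth reads the answer without differentiating.


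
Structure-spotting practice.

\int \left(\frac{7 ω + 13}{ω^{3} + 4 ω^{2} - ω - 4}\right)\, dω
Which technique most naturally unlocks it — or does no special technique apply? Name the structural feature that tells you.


Method: partial fractions — a proper rational integrand over the factorable ω^{3} + 4 ω^{2} - ω - 4: partial fractions reduce it to elementary pieces.


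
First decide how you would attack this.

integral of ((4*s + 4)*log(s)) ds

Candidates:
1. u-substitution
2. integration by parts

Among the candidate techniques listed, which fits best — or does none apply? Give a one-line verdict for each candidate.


Technique: integration by parts — take log(s) as the piece to differentiate: what remains is a power-rule integral in disguise.
- u-substitution: no subexpression of the integrand serves as a whole-integral substitution inner — individual terms may offer their own, but none carries its derivative as a factor of the full integrand; a working change of variable would have to be constructed from outside the expression.
- integration by parts — applies; the problem has the shape this method handles.


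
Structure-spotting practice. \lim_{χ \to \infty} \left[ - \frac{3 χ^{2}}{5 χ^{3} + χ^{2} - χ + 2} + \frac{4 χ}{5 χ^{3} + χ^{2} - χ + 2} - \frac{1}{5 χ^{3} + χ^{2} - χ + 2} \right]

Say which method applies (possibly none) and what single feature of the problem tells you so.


Diagnosis: dominant-term comparison — at large χ only the top-degree terms survive; compare the leading terms and the limit falls out. Differentiating the expression as a single quotient would eventually settle it as well; matching dominant growth settles it immediately.


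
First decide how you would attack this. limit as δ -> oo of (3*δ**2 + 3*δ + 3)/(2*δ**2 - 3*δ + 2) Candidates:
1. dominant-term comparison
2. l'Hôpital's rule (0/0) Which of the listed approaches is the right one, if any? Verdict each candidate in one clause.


Best approach: dominant-term comparison — at large δ only the top-degree terms survive; compare the leading terms and the limit falls out.
- dominant-term comparison: applicable, and directly so.
- l'Hôpital's rule (0/0): viewed as a single quotient this runs to ∞/∞, not the 0/0 clash this candidate addresses; an at-infinity variant of the rule would resolve it, but comparing leading growth reads the answer without differentiating.


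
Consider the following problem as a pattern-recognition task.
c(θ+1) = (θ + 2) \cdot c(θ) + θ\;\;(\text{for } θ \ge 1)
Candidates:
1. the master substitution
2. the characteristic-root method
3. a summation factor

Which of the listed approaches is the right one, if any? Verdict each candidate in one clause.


Verdict: a summation factor — it is first-order linear but the coefficient θ + 2 depends on the index, so multiply through by a summation factor to telescope it.
- the master substitution: no fixed divisor shrinks the index between calls.
- the characteristic-root method — the coefficients vary with the index, breaking the constant-coefficient structure the method needs.
- a summation factor — a fit — the right tool for this form.


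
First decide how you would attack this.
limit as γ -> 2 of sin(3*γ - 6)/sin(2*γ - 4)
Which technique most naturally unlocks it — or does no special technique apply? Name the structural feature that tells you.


Verdict: l'Hôpital's rule (0/0) — numerator and denominator both vanish at 2 — a genuine 0/0 form, which is exactly when l'Hôpital applies. A first-order expansion at the point is an equally standard path; the rule packages it.


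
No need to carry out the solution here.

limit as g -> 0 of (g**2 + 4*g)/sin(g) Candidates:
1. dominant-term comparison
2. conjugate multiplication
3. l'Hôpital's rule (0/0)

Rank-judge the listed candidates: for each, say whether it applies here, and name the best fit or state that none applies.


Technique: l'Hôpital's rule (0/0) — the 0/0 form at 0 is the signature situation for l'Hôpital's rule. A local series expansion at the point resolves it as well; the rule is the packaged version of that step.
- dominant-term comparison — this limit is not decided by comparing polynomial growth at infinity.
- conjugate multiplication: no difference of divergent radicals appears, so rationalizing has nothing to cancel.
- l'Hôpital's rule (0/0) — yes, a natural case for it.


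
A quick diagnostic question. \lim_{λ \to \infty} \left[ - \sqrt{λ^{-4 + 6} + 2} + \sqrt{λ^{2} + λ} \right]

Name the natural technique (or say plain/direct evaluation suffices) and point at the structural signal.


Verdict: conjugate multiplication — both pieces blow up but their difference is finite; the conjugate trick rationalizes \sqrt{λ^{2} + λ} - \sqrt{λ^{-4 + 6} + 2}.


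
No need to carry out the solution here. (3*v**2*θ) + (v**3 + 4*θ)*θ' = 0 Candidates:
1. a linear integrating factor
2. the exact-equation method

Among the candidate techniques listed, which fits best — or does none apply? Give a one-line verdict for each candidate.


Method: the exact-equation method — 3*v**2*θ and v**3 + 4*θ pass the exactness check on the nose, so no integrating factor in v or θ is needed at all.
- a linear integrating factor: a nonlinear term in the unknown puts this outside the integrating-factor template.
- the exact-equation method — a fit — the right tool for this form.


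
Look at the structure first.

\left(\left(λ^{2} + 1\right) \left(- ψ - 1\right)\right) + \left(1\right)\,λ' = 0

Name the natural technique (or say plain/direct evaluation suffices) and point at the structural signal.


Technique: separation of variables — one side of the product carries the independent variable, the other the unknown — the textbook separation shape.
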